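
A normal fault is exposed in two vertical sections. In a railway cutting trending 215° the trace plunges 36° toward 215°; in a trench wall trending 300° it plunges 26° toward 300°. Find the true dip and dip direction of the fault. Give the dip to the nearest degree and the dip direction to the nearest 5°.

true dip 40°, dip direction 245°

Each apparent-dip line lies in the plane. As unit vectors (x east, y north, z up), v₁ plunges 36°→215° and v₂ plunges 26°→300°.
The plane normal is n = v₁ × v₂ ∝ (-0.555, -0.254, 0.724).
Dip δ = arctan(|n_h|/n_z) = arctan(0.610/0.724) = 40.1°.
Dip direction = atan2(-0.555, -0.254) = 245° (azimuth of n's horizontal projection).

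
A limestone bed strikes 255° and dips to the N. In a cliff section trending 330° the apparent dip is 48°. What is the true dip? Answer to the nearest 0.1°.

49.0°

The section is 75° from the strike.
tan(true dip) = tan 48° / sin 75° = 1.1498
δ = arctan(1.1498) = 48.99°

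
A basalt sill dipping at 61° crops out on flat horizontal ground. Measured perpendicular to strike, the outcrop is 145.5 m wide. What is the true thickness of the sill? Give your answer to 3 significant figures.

127 m

True thickness t = w · sin(dip) = 145.5 × sin 61°
t = 145.5 × 0.8746 = 127.257 m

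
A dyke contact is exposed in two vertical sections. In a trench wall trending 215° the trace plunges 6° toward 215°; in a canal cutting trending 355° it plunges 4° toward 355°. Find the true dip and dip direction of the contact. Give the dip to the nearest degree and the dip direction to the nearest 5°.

true dip 14°, dip direction 280°

Each apparent-dip line lies in the plane. As unit vectors (x east, y north, z up), v₁ plunges 6°→215° and v₂ plunges 4°→355°.
Cross product v₁ × v₂ gives the pole to the plane: n ∝ (-0.161, 0.031, 0.638).
Dip δ = arctan(|n_h|/n_z) = arctan(0.164/0.638) = 14.4°.
Dip direction = azimuth of (n_x, n_y) = atan2(-0.161, 0.031) = 281°.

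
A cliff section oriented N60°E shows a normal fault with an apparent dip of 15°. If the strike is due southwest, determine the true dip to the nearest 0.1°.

β = acute angle between strike due southwest and section N60°E = 15°.
tan δ = tan α / sin β = tan 15° / sin 15° = 0.2679 / 0.2588 = 1.0353
true dip = arctan 1.0353 = 45.99°

46.0°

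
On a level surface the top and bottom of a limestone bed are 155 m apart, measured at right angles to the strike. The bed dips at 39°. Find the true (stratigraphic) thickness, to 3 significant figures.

97.5 m

True thickness t = w · sin(dip) = 155 × sin 39°
t = 155 × 0.6293 = 97.545 m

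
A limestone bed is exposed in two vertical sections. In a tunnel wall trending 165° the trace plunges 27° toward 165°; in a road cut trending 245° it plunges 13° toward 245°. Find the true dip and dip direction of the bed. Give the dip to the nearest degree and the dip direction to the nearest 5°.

true dip 28°, dip direction 180°

Each apparent-dip line lies in the plane. As unit vectors (x east, y north, z up), v₁ plunges 27°→165° and v₂ plunges 13°→245°.
Cross product v₁ × v₂ gives the pole to the plane: n ∝ (-0.007, -0.453, 0.855).
Dip δ = arctan(|n_h|/n_z) = arctan(0.453/0.855) = 27.9°.
The horizontal component of n points toward azimuth atan2(n_x, n_y) = 181°, the dip direction.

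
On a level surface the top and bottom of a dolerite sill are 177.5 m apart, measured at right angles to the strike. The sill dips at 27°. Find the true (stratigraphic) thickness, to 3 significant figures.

80.6 m

True thickness t = w · sin(dip) = 177.5 × sin 27°
t = 177.5 × 0.4540 = 80.583 m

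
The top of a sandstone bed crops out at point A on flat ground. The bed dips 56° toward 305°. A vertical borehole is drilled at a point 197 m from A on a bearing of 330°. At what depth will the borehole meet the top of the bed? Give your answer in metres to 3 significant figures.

The hole lies 25° from the dip direction, so the down-dip offset is 197 × cos 25° = 178.54 m.
Depth = down-dip offset × tan(dip) = 178.54 × tan 56° = 178.54 × 1.4826
Depth = 264.70 m

265 m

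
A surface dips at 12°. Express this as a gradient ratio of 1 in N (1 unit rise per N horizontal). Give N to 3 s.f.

1 in 4.70

1 : N means tan θ = 1/N, so N = 1/tan 12° = 1/0.2126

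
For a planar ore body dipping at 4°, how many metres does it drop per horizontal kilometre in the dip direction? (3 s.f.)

69.9 m

drop per km = 1000 × tan 4° = 1000 × 0.0699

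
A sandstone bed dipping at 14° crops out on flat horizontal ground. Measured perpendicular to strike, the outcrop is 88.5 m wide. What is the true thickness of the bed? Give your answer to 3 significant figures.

21.4 m

True thickness t = w · sin(dip) = 88.5 × sin 14°
t = 88.5 × 0.2419 = 21.410 m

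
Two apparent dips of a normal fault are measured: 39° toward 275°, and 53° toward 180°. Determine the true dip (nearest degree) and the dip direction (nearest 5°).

Represent each trace as a vector plunging at its apparent dip toward its trend (east-north-up frame): v₁ = (-0.774, 0.068, -0.629), v₂ = (0.000, -0.602, -0.799).
n = v₁ × v₂ = (-0.433, -0.618, 0.466) (taken with n_z > 0).
Dip δ = arctan(|n_h|/n_z) = arctan(0.755/0.466) = 58.3°.
The horizontal component of n points toward azimuth atan2(n_x, n_y) = 215°, the dip direction.

true dip 58°, dip direction 215°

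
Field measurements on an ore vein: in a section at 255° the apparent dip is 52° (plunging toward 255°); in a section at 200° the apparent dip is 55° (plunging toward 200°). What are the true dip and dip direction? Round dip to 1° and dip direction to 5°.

true dip 57°, dip direction 220°

Represent each trace as a vector plunging at its apparent dip toward its trend (east-north-up frame): v₁ = (-0.595, -0.159, -0.788), v₂ = (-0.196, -0.539, -0.819).
The plane normal is n = v₁ × v₂ ∝ (-0.294, -0.333, 0.289).
Dip δ = arctan(|n_h|/n_z) = arctan(0.444/0.289) = 56.9°.
The horizontal component of n points toward azimuth atan2(n_x, n_y) = 221°, the dip direction.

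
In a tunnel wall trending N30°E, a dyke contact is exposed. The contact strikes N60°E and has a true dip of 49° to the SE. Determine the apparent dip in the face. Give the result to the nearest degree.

30°

The strike is N60°E and the section trends N30°E; the acute angle between them is β = 30°.
tan(apparent dip) = tan 49° · sin 30° = 0.5752
α = arctan(0.5752) = 29.91°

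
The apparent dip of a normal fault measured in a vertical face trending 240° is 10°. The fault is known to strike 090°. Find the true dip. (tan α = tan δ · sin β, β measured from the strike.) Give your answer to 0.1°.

The section is 30° from the strike.
tan δ = tan α / sin β = tan 10° / sin 30° = 0.1763 / 0.5000 = 0.3527
δ = arctan(0.3527) = 19.43°

19.4°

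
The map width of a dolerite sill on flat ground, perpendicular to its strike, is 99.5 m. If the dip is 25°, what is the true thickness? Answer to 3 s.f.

42.1 m

True thickness t = w · sin(dip) = 99.5 × sin 25°
t = 99.5 × 0.4226 = 42.051 m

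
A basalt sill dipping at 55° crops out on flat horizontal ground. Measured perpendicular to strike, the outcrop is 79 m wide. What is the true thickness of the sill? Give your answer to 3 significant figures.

True thickness t = w · sin(dip) = 79 × sin 55°
t = 79 × 0.8192 = 64.713 m

64.7 m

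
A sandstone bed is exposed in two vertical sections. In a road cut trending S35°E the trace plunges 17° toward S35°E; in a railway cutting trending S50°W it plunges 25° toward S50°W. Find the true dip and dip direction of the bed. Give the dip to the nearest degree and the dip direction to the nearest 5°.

true dip 28°, dip direction 200°

The two traces are lines in the plane: v₁ = (sin 145°·cos 17°, cos 145°·cos 17°, −sin 17°), v₂ = (sin 230°·cos 25°, cos 230°·cos 25°, −sin 25°).
n = v₁ × v₂ = (-0.161, -0.435, 0.863) (taken with n_z > 0).
True dip = arccos(n_z / |n|) = arccos(0.8810) = 28.2°.
The horizontal component of n points toward azimuth atan2(n_x, n_y) = 200°, the dip direction.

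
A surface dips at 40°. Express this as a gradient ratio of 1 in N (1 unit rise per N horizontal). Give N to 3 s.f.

1 : N means tan θ = 1/N, so N = 1/tan 40° = 1/0.8391

1 in 1.19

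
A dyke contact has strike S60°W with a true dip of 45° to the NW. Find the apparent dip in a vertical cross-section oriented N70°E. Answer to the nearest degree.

10°

The strike is S60°W and the section trends N70°E; the acute angle between them is β = 10°.
tan(apparent dip) = tan 45° · sin 10° = 0.1736
α = arctan(0.1736) = 9.85°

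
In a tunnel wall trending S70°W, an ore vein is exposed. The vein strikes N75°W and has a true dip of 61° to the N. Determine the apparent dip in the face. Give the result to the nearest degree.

The section lies 35° from the strike.
tan(apparent dip) = tan 61° · sin 35° = 1.0348
α = arctan(1.0348) = 45.98°

46°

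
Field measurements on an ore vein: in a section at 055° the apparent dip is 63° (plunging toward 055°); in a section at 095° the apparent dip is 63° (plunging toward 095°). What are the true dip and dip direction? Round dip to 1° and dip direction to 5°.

true dip 64°, dip direction 075°

Represent each trace as a vector plunging at its apparent dip toward its trend (east-north-up frame): v₁ = (0.372, 0.260, -0.891), v₂ = (0.452, -0.040, -0.891).
n = v₁ × v₂ = (0.267, 0.072, 0.132) (taken with n_z > 0).
True dip = arccos(n_z / |n|) = arccos(0.4318) = 64.4°.
Dip direction = atan2(0.267, 0.072) = 75° (azimuth of n's horizontal projection).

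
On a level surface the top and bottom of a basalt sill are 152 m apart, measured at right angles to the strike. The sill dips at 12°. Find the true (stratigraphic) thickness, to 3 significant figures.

True thickness t = w · sin(dip) = 152 × sin 12°
t = 152 × 0.2079 = 31.603 m

31.6 m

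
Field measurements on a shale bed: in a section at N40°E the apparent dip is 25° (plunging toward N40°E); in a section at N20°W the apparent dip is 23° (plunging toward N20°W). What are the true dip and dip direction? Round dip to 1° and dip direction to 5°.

true dip 27°, dip direction 015°

The two traces are lines in the plane: v₁ = (sin 40°·cos 25°, cos 40°·cos 25°, −sin 25°), v₂ = (sin 340°·cos 23°, cos 340°·cos 23°, −sin 23°).
n = v₁ × v₂ = (0.094, 0.361, 0.722) (taken with n_z > 0).
True dip = arccos(n_z / |n|) = arccos(0.8887) = 27.3°.
Dip direction = azimuth of (n_x, n_y) = atan2(0.094, 0.361) = 15°.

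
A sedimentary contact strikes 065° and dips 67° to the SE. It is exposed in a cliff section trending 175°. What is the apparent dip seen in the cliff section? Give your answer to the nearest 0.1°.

The section lies 70° from the strike.
tan(apparent dip) = tan 67° · sin 70° = 2.2138
α = arctan(2.2138) = 65.69°

65.7°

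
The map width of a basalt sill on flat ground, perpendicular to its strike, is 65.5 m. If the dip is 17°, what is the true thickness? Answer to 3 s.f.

19.2 m

True thickness t = w · sin(dip) = 65.5 × sin 17°
t = 65.5 × 0.2924 = 19.150 m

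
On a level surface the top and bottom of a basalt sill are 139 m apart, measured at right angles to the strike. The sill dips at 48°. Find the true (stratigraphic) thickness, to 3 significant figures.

True thickness t = w · sin(dip) = 139 × sin 48°
t = 139 × 0.7431 = 103.297 m

103 m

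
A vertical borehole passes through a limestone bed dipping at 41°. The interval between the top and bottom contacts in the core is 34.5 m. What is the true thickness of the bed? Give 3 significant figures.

True thickness t = h · cos(dip) = 34.5 × cos 41°
t = 34.5 × 0.7547 = 26.037 m

26.0 m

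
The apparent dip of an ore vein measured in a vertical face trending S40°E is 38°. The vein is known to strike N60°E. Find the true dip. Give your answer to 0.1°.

38.4°

β = acute angle between strike N60°E and section S40°E = 80°.
tan(true dip) = tan 38° / sin 80° = 0.7933
true dip = arctan 0.7933 = 38.43°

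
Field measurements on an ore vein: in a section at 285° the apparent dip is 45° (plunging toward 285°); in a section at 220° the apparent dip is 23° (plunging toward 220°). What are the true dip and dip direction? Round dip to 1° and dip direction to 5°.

Each apparent-dip line lies in the plane. As unit vectors (x east, y north, z up), v₁ plunges 45°→285° and v₂ plunges 23°→220°.
n = v₁ × v₂ = (-0.570, 0.152, 0.590) (taken with n_z > 0).
Dip δ = arctan(|n_h|/n_z) = arctan(0.590/0.590) = 45.0°.
Dip direction = azimuth of (n_x, n_y) = atan2(-0.570, 0.152) = 285°.

true dip 45°, dip direction 285°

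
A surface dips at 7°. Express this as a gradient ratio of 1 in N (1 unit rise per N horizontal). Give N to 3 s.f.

1 : N means tan θ = 1/N, so N = 1/tan 7° = 1/0.1228

1 in 8.14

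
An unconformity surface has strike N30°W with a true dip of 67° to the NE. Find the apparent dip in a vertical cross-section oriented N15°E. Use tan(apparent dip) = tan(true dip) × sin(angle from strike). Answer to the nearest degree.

The section lies 45° from the strike.
tan α = tan 67° × sin 45° = 2.3559 × 0.7071 = 1.6658
apparent dip = arctan 1.6658 = 59.02°

59°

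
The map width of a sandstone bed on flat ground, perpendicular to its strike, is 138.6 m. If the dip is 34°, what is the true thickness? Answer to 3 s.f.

77.5 m

True thickness t = w · sin(dip) = 138.6 × sin 34°
t = 138.6 × 0.5592 = 77.504 m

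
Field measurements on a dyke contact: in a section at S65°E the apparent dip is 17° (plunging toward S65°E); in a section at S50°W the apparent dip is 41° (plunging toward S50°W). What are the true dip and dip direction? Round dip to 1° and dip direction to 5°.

The two traces are lines in the plane: v₁ = (sin 115°·cos 17°, cos 115°·cos 17°, −sin 17°), v₂ = (sin 230°·cos 41°, cos 230°·cos 41°, −sin 41°).
The plane normal is n = v₁ × v₂ ∝ (-0.123, -0.738, 0.654).
Dip δ = arctan(|n_h|/n_z) = arctan(0.748/0.654) = 48.8°.
Dip direction = atan2(-0.123, -0.738) = 189° (azimuth of n's horizontal projection).

true dip 49°, dip direction 190°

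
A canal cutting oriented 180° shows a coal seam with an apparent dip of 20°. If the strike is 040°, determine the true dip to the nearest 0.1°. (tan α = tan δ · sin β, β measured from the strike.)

29.5°

β = acute angle between strike 040° and section 180° = 40°.
tan δ = tan α / sin β = tan 20° / sin 40° = 0.3640 / 0.6428 = 0.5662
true dip = arctan 0.5662 = 29.52°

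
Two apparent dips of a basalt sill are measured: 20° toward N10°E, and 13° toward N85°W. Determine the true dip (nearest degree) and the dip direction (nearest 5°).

Each apparent-dip line lies in the plane. As unit vectors (x east, y north, z up), v₁ plunges 20°→N10°E and v₂ plunges 13°→N85°W.
n = v₁ × v₂ = (-0.179, 0.369, 0.912) (taken with n_z > 0).
tan δ = √(n_x²+n_y²)/n_z = 0.410/0.912, so δ = 24.2°.
Dip direction = atan2(-0.179, 0.369) = 334° (azimuth of n's horizontal projection).

true dip 24°, dip direction 335°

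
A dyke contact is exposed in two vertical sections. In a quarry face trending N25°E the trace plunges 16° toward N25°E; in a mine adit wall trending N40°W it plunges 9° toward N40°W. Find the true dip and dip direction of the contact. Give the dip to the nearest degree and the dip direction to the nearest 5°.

Represent each trace as a vector plunging at its apparent dip toward its trend (east-north-up frame): v₁ = (0.406, 0.871, -0.276), v₂ = (-0.635, 0.757, -0.156).
n = v₁ × v₂ = (0.072, 0.239, 0.860) (taken with n_z > 0).
Dip δ = arctan(|n_h|/n_z) = arctan(0.249/0.860) = 16.2°.
The horizontal component of n points toward azimuth atan2(n_x, n_y) = 17°, the dip direction.

true dip 16°, dip direction 015°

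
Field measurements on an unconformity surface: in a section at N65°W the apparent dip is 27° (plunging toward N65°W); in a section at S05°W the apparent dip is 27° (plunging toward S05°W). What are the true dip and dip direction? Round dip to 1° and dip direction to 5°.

Each apparent-dip line lies in the plane. As unit vectors (x east, y north, z up), v₁ plunges 27°→N65°W and v₂ plunges 27°→S05°W.
Cross product v₁ × v₂ gives the pole to the plane: n ∝ (-0.574, -0.331, 0.746).
Dip δ = arctan(|n_h|/n_z) = arctan(0.663/0.746) = 41.6°.
The horizontal component of n points toward azimuth atan2(n_x, n_y) = 240°, the dip direction.

true dip 42°, dip direction 240°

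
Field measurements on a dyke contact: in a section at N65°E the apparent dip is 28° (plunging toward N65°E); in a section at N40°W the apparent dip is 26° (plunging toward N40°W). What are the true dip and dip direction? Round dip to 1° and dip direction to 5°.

true dip 40°, dip direction 015°

The two traces are lines in the plane: v₁ = (sin 65°·cos 28°, cos 65°·cos 28°, −sin 28°), v₂ = (sin 320°·cos 26°, cos 320°·cos 26°, −sin 26°).
n = v₁ × v₂ = (0.160, 0.622, 0.767) (taken with n_z > 0).
tan δ = √(n_x²+n_y²)/n_z = 0.642/0.767, so δ = 40.0°.
Dip direction = azimuth of (n_x, n_y) = atan2(0.160, 0.622) = 14°.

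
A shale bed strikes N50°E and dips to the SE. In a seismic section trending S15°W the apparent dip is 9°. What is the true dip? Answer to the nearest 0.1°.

β = acute angle between strike N50°E and section S15°W = 35°.
tan(true dip) = tan 9° / sin 35° = 0.2761
δ = arctan(0.2761) = 15.44°

15.4°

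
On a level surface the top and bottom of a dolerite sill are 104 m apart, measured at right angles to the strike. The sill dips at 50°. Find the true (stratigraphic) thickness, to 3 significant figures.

79.7 m

True thickness t = w · sin(dip) = 104 × sin 50°
t = 104 × 0.7660 = 79.669 m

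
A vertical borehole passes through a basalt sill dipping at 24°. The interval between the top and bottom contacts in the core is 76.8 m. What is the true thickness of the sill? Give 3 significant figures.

70.2 m

True thickness t = h · cos(dip) = 76.8 × cos 24°
t = 76.8 × 0.9135 = 70.160 m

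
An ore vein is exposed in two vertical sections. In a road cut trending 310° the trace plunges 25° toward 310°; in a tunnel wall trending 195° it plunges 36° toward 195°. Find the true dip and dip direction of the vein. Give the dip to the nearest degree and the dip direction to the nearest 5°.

true dip 48°, dip direction 245°

The two traces are lines in the plane: v₁ = (sin 310°·cos 25°, cos 310°·cos 25°, −sin 25°), v₂ = (sin 195°·cos 36°, cos 195°·cos 36°, −sin 36°).
Cross product v₁ × v₂ gives the pole to the plane: n ∝ (-0.673, -0.320, 0.665).
tan δ = √(n_x²+n_y²)/n_z = 0.745/0.665, so δ = 48.3°.
Dip direction = azimuth of (n_x, n_y) = atan2(-0.673, -0.320) = 245°.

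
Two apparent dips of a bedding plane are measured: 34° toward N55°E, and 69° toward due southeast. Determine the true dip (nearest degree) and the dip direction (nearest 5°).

true dip 69°, dip direction 130°

Each apparent-dip line lies in the plane. As unit vectors (x east, y north, z up), v₁ plunges 34°→N55°E and v₂ plunges 69°→due southeast.
n = v₁ × v₂ = (0.586, -0.492, 0.293) (taken with n_z > 0).
Dip δ = arctan(|n_h|/n_z) = arctan(0.765/0.293) = 69.1°.
Dip direction = atan2(0.586, -0.492) = 130° (azimuth of n's horizontal projection).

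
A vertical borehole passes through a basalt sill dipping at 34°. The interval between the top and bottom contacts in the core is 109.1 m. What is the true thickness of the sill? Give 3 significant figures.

90.4 m

True thickness t = h · cos(dip) = 109.1 × cos 34°
t = 109.1 × 0.8290 = 90.448 m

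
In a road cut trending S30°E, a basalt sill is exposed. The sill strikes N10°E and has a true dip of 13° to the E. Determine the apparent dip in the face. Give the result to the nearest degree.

8°

The strike is N10°E and the section trends S30°E; the acute angle between them is β = 40°.
tan(apparent dip) = tan 13° · sin 40° = 0.1484
α = arctan(0.1484) = 8.44°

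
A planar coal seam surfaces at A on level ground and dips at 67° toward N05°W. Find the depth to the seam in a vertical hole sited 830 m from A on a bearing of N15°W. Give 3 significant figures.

The hole lies 10° from the dip direction, so the down-dip offset is 830 × cos 10° = 817.39 m.
Depth = down-dip offset × tan(dip) = 817.39 × tan 67° = 817.39 × 2.3559
Depth = 1925.65 m

1930 m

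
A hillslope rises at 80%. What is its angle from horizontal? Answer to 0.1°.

38.7°

tan θ = 80/100 = 0.8000
θ = arctan(0.8000) = 38.66°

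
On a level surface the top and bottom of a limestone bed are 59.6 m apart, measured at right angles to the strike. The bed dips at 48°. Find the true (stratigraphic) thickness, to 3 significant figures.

44.3 m

True thickness t = w · sin(dip) = 59.6 × sin 48°
t = 59.6 × 0.7431 = 44.291 m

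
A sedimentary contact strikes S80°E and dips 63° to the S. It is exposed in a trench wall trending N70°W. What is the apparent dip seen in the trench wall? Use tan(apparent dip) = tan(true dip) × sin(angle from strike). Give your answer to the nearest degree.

19°

Angle between strike (S80°E) and section (N70°W): β = 10°.
tan(apparent dip) = tan 63° · sin 10° = 0.3408
α = arctan(0.3408) = 18.82°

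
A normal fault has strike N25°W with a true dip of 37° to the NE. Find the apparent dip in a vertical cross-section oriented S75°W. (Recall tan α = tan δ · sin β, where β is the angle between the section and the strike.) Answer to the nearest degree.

37°

Angle between strike (N25°W) and section (S75°W): β = 80°.
tan α = tan 37° × sin 80° = 0.7536 × 0.9848 = 0.7421
apparent dip = arctan 0.7421 = 36.58°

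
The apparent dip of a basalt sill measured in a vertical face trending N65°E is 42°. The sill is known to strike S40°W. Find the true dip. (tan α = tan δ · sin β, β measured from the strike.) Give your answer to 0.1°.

The section is 25° from the strike.
tan(true dip) = tan 42° / sin 25° = 2.1305
δ = arctan(2.1305) = 64.86°

64.9°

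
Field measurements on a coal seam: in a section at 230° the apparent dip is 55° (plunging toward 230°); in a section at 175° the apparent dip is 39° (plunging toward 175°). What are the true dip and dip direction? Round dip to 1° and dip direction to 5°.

true dip 55°, dip direction 230°

Represent each trace as a vector plunging at its apparent dip toward its trend (east-north-up frame): v₁ = (-0.439, -0.369, -0.819), v₂ = (0.068, -0.774, -0.629).
The plane normal is n = v₁ × v₂ ∝ (-0.402, -0.332, 0.365).
tan δ = √(n_x²+n_y²)/n_z = 0.521/0.365, so δ = 55.0°.
Dip direction = azimuth of (n_x, n_y) = atan2(-0.402, -0.332) = 230°.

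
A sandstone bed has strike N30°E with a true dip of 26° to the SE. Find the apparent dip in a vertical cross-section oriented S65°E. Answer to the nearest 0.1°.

25.9°

The strike is N30°E and the section trends S65°E; the acute angle between them is β = 85°.
tan(apparent dip) = tan 26° · sin 85° = 0.4859
apparent dip = arctan 0.4859 = 25.91°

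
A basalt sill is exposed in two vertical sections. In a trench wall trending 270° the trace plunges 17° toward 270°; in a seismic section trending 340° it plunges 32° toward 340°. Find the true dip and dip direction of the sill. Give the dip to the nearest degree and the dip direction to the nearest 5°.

Each apparent-dip line lies in the plane. As unit vectors (x east, y north, z up), v₁ plunges 17°→270° and v₂ plunges 32°→340°.
Cross product v₁ × v₂ gives the pole to the plane: n ∝ (-0.233, 0.422, 0.762).
tan δ = √(n_x²+n_y²)/n_z = 0.482/0.762, so δ = 32.3°.
Dip direction = atan2(-0.233, 0.422) = 331° (azimuth of n's horizontal projection).

true dip 32°, dip direction 330°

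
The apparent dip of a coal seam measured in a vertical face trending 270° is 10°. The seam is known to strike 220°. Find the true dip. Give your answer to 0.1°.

β = acute angle between strike 220° and section 270° = 50°.
tan(true dip) = tan 10° / sin 50° = 0.2302
true dip = arctan 0.2302 = 12.96°

13.0°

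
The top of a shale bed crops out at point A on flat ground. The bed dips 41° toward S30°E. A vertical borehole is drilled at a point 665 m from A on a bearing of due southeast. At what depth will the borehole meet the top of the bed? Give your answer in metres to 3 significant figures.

558 m

The hole lies 15° from the dip direction, so the down-dip offset is 665 × cos 15° = 642.34 m.
Depth = down-dip offset × tan(dip) = 642.34 × tan 41° = 642.34 × 0.8693
Depth = 558.38 m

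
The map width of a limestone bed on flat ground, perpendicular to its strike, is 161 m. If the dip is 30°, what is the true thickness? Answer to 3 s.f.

True thickness t = w · sin(dip) = 161 × sin 30°
t = 161 × 0.5000 = 80.500 m

80.5 m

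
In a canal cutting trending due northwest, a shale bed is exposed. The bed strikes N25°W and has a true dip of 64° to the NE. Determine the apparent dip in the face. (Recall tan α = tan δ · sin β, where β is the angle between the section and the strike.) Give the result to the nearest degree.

The section lies 20° from the strike.
tan α = tan 64° × sin 20° = 2.0503 × 0.3420 = 0.7012
α = arctan(0.7012) = 35.04°

35°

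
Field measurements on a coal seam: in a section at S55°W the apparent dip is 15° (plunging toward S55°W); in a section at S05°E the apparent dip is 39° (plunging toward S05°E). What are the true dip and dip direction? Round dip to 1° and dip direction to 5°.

Represent each trace as a vector plunging at its apparent dip toward its trend (east-north-up frame): v₁ = (-0.791, -0.554, -0.259), v₂ = (0.068, -0.774, -0.629).
n = v₁ × v₂ = (0.148, -0.515, 0.650) (taken with n_z > 0).
tan δ = √(n_x²+n_y²)/n_z = 0.536/0.650, so δ = 39.5°.
Dip direction = atan2(0.148, -0.515) = 164° (azimuth of n's horizontal projection).

true dip 40°, dip direction 165°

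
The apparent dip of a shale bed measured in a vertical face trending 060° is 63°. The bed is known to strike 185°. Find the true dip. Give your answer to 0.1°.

β = acute angle between strike 185° and section 060° = 55°.
tan(true dip) = tan 63° / sin 55° = 2.3959
δ = arctan(2.3959) = 67.35°

67.3°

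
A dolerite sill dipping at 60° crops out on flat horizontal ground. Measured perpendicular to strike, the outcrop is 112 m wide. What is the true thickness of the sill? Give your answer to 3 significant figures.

97.0 m

True thickness t = w · sin(dip) = 112 × sin 60°
t = 112 × 0.8660 = 96.995 m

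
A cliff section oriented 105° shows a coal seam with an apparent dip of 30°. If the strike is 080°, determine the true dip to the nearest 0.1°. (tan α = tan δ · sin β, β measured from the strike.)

The section is 25° from the strike.
tan δ = tan α / sin β = tan 30° / sin 25° = 0.5774 / 0.4226 = 1.3661
true dip = arctan 1.3661 = 53.80°

53.8°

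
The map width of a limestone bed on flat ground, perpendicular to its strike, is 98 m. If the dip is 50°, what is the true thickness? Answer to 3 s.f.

75.1 m

True thickness t = w · sin(dip) = 98 × sin 50°
t = 98 × 0.7660 = 75.072 m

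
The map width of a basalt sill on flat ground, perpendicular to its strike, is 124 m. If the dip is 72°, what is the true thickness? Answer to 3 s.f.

True thickness t = w · sin(dip) = 124 × sin 72°
t = 124 × 0.9511 = 117.931 m

118 m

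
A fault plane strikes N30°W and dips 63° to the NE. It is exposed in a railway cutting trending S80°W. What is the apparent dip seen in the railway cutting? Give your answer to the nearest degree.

The section lies 70° from the strike.
tan(apparent dip) = tan 63° · sin 70° = 1.8443
α = arctan(1.8443) = 61.53°

62°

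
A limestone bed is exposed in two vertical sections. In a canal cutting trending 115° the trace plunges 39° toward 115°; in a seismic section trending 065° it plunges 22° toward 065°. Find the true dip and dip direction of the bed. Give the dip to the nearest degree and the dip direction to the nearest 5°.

true dip 39°, dip direction 125°

Represent each trace as a vector plunging at its apparent dip toward its trend (east-north-up frame): v₁ = (0.704, -0.328, -0.629), v₂ = (0.840, 0.392, -0.375).
n = v₁ × v₂ = (0.370, -0.265, 0.552) (taken with n_z > 0).
Dip δ = arctan(|n_h|/n_z) = arctan(0.455/0.552) = 39.5°.
Dip direction = atan2(0.370, -0.265) = 126° (azimuth of n's horizontal projection).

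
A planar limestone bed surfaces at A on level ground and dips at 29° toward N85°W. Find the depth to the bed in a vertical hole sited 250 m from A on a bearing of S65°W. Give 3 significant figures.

120 m

The hole lies 30° from the dip direction, so the down-dip offset is 250 × cos 30° = 216.51 m.
Depth = down-dip offset × tan(dip) = 216.51 × tan 29° = 216.51 × 0.5543
Depth = 120.01 m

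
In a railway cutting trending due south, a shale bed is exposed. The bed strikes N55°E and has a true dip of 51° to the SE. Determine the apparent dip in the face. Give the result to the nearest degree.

The section lies 55° from the strike.
tan(apparent dip) = tan 51° · sin 55° = 1.0116
apparent dip = arctan 1.0116 = 45.33°

45°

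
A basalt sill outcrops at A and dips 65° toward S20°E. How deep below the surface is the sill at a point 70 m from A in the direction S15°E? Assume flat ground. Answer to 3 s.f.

The hole lies 5° from the dip direction, so the down-dip offset is 70 × cos 5° = 69.73 m.
Depth = down-dip offset × tan(dip) = 69.73 × tan 65° = 69.73 × 2.1445
Depth = 149.54 m

150 m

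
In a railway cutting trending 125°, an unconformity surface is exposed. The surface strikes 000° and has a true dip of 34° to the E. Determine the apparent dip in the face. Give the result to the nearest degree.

The section lies 55° from the strike.
tan(apparent dip) = tan 34° · sin 55° = 0.5525
α = arctan(0.5525) = 28.92°

29°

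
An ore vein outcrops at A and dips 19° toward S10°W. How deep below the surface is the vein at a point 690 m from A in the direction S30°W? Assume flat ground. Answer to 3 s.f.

223 m

The hole lies 20° from the dip direction, so the down-dip offset is 690 × cos 20° = 648.39 m.
Depth = down-dip offset × tan(dip) = 648.39 × tan 19° = 648.39 × 0.3443
Depth = 223.26 m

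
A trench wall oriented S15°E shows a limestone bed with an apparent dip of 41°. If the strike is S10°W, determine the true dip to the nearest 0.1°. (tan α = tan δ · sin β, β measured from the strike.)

The section is 25° from the strike.
tan(true dip) = tan 41° / sin 25° = 2.0569
true dip = arctan 2.0569 = 64.07°

64.1°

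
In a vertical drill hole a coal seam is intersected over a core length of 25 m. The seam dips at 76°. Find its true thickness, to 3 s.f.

6.05 m

True thickness t = h · cos(dip) = 25 × cos 76°
t = 25 × 0.2419 = 6.048 m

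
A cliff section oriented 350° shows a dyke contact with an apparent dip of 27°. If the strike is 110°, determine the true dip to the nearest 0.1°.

The section is 60° from the strike.
tan(true dip) = tan 27° / sin 60° = 0.5883
δ = arctan(0.5883) = 30.47°

30.5°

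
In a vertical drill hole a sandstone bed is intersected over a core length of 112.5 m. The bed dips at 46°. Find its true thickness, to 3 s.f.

78.1 m

True thickness t = h · cos(dip) = 112.5 × cos 46°
t = 112.5 × 0.6947 = 78.149 m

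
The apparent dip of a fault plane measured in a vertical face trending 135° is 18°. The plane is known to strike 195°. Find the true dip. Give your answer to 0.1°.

β = acute angle between strike 195° and section 135° = 60°.
tan δ = tan α / sin β = tan 18° / sin 60° = 0.3249 / 0.8660 = 0.3752
true dip = arctan 0.3752 = 20.57°

20.6°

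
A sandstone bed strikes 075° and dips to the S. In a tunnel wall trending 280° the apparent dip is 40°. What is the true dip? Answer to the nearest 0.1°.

63.3°

β = acute angle between strike 075° and section 280° = 25°.
tan(true dip) = tan 40° / sin 25° = 1.9855
δ = arctan(1.9855) = 63.27°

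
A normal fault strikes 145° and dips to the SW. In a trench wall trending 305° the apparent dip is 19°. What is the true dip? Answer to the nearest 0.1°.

The section is 20° from the strike.
tan δ = tan α / sin β = tan 19° / sin 20° = 0.3443 / 0.3420 = 1.0067
δ = arctan(1.0067) = 45.19°

45.2°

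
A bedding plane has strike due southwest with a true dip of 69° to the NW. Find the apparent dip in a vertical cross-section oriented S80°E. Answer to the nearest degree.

65°

The section lies 55° from the strike.
tan α = tan 69° × sin 55° = 2.6051 × 0.8192 = 2.1340
α = arctan(2.1340) = 64.89°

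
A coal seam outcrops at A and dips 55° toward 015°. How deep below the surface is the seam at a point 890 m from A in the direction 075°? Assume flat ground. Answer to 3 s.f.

The hole lies 60° from the dip direction, so the down-dip offset is 890 × cos 60° = 445.00 m.
Depth = down-dip offset × tan(dip) = 445.00 × tan 55° = 445.00 × 1.4281
Depth = 635.53 m

636 m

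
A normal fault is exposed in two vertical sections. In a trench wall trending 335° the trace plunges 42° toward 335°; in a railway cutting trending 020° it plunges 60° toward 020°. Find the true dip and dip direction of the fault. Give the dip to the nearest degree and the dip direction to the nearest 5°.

true dip 61°, dip direction 035°

The two traces are lines in the plane: v₁ = (sin 335°·cos 42°, cos 335°·cos 42°, −sin 42°), v₂ = (sin 20°·cos 60°, cos 20°·cos 60°, −sin 60°).
Cross product v₁ × v₂ gives the pole to the plane: n ∝ (0.269, 0.386, 0.263).
True dip = arccos(n_z / |n|) = arccos(0.4873) = 60.8°.
Dip direction = azimuth of (n_x, n_y) = atan2(0.269, 0.386) = 35°.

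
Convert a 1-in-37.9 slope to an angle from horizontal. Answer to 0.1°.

tan θ = 1/37.9 = 0.0264
θ = arctan(0.0264) = 1.51°

1.5°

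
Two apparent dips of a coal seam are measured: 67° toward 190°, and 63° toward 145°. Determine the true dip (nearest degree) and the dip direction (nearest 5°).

true dip 67°, dip direction 180°

Represent each trace as a vector plunging at its apparent dip toward its trend (east-north-up frame): v₁ = (-0.068, -0.385, -0.921), v₂ = (0.260, -0.372, -0.891).
n = v₁ × v₂ = (0.001, -0.300, 0.125) (taken with n_z > 0).
tan δ = √(n_x²+n_y²)/n_z = 0.300/0.125, so δ = 67.3°.
The horizontal component of n points toward azimuth atan2(n_x, n_y) = 180°, the dip direction.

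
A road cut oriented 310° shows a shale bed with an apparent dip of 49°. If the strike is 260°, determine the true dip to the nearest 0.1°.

The section is 50° from the strike.
tan δ = tan α / sin β = tan 49° / sin 50° = 1.1504 / 0.7660 = 1.5017
true dip = arctan 1.5017 = 56.34°

56.3°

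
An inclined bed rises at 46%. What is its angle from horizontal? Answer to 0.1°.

tan θ = 46/100 = 0.4600
θ = arctan(0.4600) = 24.70°

24.7°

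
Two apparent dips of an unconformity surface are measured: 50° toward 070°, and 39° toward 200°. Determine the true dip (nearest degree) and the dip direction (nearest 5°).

true dip 67°, dip direction 130°

Represent each trace as a vector plunging at its apparent dip toward its trend (east-north-up frame): v₁ = (0.604, 0.220, -0.766), v₂ = (-0.266, -0.730, -0.629).
The plane normal is n = v₁ × v₂ ∝ (0.698, -0.584, 0.383).
True dip = arccos(n_z / |n|) = arccos(0.3877) = 67.2°.
Dip direction = azimuth of (n_x, n_y) = atan2(0.698, -0.584) = 130°.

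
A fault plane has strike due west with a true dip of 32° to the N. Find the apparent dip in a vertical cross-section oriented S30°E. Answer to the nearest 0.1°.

28.4°

The strike is due west and the section trends S30°E; the acute angle between them is β = 60°.
tan α = tan 32° × sin 60° = 0.6249 × 0.8660 = 0.5412
apparent dip = arctan 0.5412 = 28.42°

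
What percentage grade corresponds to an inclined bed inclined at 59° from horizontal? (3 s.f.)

grade % = 100 × tan 59° = 100 × 1.6643

166%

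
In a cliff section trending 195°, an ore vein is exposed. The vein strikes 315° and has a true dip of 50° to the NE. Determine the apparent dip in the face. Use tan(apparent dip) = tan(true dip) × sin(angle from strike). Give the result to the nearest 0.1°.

The strike is 315° and the section trends 195°; the acute angle between them is β = 60°.
tan(apparent dip) = tan 50° · sin 60° = 1.0321
α = arctan(1.0321) = 45.90°

45.9°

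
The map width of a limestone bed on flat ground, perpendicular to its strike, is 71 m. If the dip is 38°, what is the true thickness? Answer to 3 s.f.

True thickness t = w · sin(dip) = 71 × sin 38°
t = 71 × 0.6157 = 43.712 m

43.7 m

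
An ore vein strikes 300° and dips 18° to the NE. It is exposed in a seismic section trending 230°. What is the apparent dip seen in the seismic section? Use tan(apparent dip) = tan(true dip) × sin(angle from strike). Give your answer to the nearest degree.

17°

The strike is 300° and the section trends 230°; the acute angle between them is β = 70°.
tan(apparent dip) = tan 18° · sin 70° = 0.3053
apparent dip = arctan 0.3053 = 16.98°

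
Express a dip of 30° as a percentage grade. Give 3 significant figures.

57.7%

grade % = 100 × tan 30° = 100 × 0.5774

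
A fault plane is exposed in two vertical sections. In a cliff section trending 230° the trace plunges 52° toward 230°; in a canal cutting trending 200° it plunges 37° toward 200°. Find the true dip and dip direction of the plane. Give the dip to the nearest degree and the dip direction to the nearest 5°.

The two traces are lines in the plane: v₁ = (sin 230°·cos 52°, cos 230°·cos 52°, −sin 52°), v₂ = (sin 200°·cos 37°, cos 200°·cos 37°, −sin 37°).
The plane normal is n = v₁ × v₂ ∝ (-0.353, -0.069, 0.246).
tan δ = √(n_x²+n_y²)/n_z = 0.360/0.246, so δ = 55.7°.
The horizontal component of n points toward azimuth atan2(n_x, n_y) = 259°, the dip direction.

true dip 56°, dip direction 260°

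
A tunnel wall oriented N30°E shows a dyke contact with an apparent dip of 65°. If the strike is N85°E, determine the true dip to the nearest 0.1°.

69.1°

The section is 55° from the strike.
tan(true dip) = tan 65° / sin 55° = 2.6180
true dip = arctan 2.6180 = 69.09°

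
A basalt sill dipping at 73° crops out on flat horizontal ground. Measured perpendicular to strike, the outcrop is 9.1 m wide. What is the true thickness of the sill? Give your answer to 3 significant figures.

True thickness t = w · sin(dip) = 9.1 × sin 73°
t = 9.1 × 0.9563 = 8.702 m

8.70 m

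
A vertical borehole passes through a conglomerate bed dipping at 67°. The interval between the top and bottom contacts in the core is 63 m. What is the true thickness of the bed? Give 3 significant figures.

True thickness t = h · cos(dip) = 63 × cos 67°
t = 63 × 0.3907 = 24.616 m

24.6 m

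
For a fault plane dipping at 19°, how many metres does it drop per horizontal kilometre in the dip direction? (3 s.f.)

drop per km = 1000 × tan 19° = 1000 × 0.3443

344 m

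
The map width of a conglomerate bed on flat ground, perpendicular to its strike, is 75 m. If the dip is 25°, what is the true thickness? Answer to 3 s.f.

True thickness t = w · sin(dip) = 75 × sin 25°
t = 75 × 0.4226 = 31.696 m

31.7 m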